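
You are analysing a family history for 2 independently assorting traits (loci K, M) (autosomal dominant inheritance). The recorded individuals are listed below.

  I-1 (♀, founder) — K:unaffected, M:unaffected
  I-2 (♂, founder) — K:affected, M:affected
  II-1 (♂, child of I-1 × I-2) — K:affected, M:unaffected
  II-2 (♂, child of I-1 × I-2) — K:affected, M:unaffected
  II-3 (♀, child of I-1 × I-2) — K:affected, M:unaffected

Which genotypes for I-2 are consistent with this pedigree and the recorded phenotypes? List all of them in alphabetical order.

K/I-1 un ·: kk
K/I-2 aff ·: Kk|KK
K/II-1 aff I-1×I-2: Kk
K/II-2 aff I-1×I-2: Kk
K/II-3 aff I-1×I-2: Kk
⇒ K over [I-1,I-2,II-1,II-2,II-3]: 2 consistent
M/I-1 un ·: mm
M/I-2 aff ·: Mm
M/II-1 un I-1×I-2: mm
M/II-2 un I-1×I-2: mm
M/II-3 un I-1×I-2: mm
⇒ M over [I-1,I-2,II-1,II-2,II-3]: 1 consistent

I-2 ∈ {KK Mm, Kk Mm}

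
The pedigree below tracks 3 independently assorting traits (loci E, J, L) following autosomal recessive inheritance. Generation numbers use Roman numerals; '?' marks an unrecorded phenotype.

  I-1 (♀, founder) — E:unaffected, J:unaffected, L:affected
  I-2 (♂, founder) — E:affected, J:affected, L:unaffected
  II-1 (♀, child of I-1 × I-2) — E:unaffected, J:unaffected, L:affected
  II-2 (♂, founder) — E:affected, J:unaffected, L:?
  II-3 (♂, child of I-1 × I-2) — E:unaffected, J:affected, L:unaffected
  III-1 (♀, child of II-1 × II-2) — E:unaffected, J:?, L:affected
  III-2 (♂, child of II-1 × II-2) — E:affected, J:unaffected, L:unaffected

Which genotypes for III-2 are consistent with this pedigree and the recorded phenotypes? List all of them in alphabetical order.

III-2 ∈ {ee JJ Ll, ee Jj Ll}

E/I-1 un ·: EE|Ee
E/I-2 aff ·: ee
E/II-1 un I-1×I-2: Ee
E/II-2 aff ·: ee
E/II-3 un I-1×I-2: Ee
E/III-1 un II-1×II-2: Ee
E/III-2 aff II-1×II-2: ee
⇒ E over [I-1,I-2,II-1,II-2,II-3,III-1,III-2]: 2 consistent
J/I-1 un ·: Jj
J/I-2 aff ·: jj
J/II-1 un I-1×I-2: Jj
J/II-2 un ·: JJ|Jj
J/II-3 aff I-1×I-2: jj
J/III-1 ? II-1×II-2: JJ|Jj|jj
J/III-2 un II-1×II-2: JJ|Jj
⇒ J over [I-1,I-2,II-1,II-2,II-3,III-1,III-2]: 10 consistent
L/I-1 aff ·: ll
L/I-2 un ·: Ll
L/II-1 aff I-1×I-2: ll
L/II-2 ? ·: Ll
L/II-3 un I-1×I-2: Ll
L/III-1 aff II-1×II-2: ll
L/III-2 un II-1×II-2: Ll
⇒ L over [I-1,I-2,II-1,II-2,II-3,III-1,III-2]: 1 consistent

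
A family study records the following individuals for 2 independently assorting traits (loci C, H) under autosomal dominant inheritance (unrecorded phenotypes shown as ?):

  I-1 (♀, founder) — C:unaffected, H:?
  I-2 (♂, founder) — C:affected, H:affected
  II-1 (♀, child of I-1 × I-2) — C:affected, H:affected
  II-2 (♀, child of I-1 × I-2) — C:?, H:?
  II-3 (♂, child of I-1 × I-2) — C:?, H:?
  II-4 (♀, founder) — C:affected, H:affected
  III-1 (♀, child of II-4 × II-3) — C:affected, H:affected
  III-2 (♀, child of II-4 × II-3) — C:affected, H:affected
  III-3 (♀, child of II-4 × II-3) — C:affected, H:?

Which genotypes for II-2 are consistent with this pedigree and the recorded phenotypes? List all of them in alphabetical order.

II-2 ∈ {Cc HH, Cc Hh, Cc hh, cc HH, cc Hh, cc hh}

C/I-1 un ·: cc
C/I-2 aff ·: Cc|CC
C/II-1 aff I-1×I-2: Cc
C/II-2 ? I-1×I-2: cc|Cc
C/II-3 ? I-1×I-2: cc|Cc
C/II-4 aff ·: Cc|CC
C/III-1 aff II-4×II-3: Cc|CC
C/III-2 aff II-4×II-3: Cc|CC
C/III-3 aff II-4×II-3: Cc|CC
⇒ C over [I-1,I-2,II-1,II-2,II-3,II-4,III-1,III-2,III-3]: 52 consistent
H/I-1 ? ·: hh|Hh|HH
H/I-2 aff ·: Hh|HH
H/II-1 aff I-1×I-2: Hh|HH
H/II-2 ? I-1×I-2: hh|Hh|HH
H/II-3 ? I-1×I-2: hh|Hh|HH
H/II-4 aff ·: Hh|HH
H/III-1 aff II-4×II-3: Hh|HH
H/III-2 aff II-4×II-3: Hh|HH
H/III-3 ? II-4×II-3: hh|Hh|HH
⇒ H over [I-1,I-2,II-1,II-2,II-3,II-4,III-1,III-2,III-3]: 499 consistent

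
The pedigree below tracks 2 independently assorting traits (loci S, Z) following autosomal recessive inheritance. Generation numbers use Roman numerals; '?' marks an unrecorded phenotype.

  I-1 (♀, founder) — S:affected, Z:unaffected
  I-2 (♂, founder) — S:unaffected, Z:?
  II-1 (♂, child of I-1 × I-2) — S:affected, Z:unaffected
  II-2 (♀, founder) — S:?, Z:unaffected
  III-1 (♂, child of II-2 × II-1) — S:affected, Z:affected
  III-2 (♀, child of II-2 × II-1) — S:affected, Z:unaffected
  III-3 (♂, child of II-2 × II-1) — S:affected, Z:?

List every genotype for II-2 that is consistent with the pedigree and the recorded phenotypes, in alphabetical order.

S/I-1 aff ·: ss
S/I-2 un ·: Ss
S/II-1 aff I-1×I-2: ss
S/II-2 ? ·: Ss|ss
S/III-1 aff II-2×II-1: ss
S/III-2 aff II-2×II-1: ss
S/III-3 aff II-2×II-1: ss
⇒ S over [I-1,I-2,II-1,II-2,III-1,III-2,III-3]: 2 consistent
Z/I-1 un ·: ZZ|Zz
Z/I-2 ? ·: ZZ|Zz|zz
Z/II-1 un I-1×I-2: Zz
Z/II-2 un ·: Zz
Z/III-1 aff II-2×II-1: zz
Z/III-2 un II-2×II-1: ZZ|Zz
Z/III-3 ? II-2×II-1: ZZ|Zz|zz
⇒ Z over [I-1,I-2,II-1,II-2,III-1,III-2,III-3]: 30 consistent

II-2 ∈ {Ss Zz, ss Zz}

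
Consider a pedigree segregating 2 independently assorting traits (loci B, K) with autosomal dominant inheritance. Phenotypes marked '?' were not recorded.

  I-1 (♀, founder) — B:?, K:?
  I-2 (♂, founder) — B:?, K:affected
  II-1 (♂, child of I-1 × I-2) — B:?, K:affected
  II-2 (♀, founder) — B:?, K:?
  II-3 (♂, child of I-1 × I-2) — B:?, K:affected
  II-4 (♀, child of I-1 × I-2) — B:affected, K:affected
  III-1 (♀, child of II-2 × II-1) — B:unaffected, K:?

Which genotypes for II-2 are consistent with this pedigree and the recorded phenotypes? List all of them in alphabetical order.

II-2 ∈ {Bb KK, Bb Kk, Bb kk, bb KK, bb Kk, bb kk}

B/I-1 ? ·: bb|Bb|BB
B/I-2 ? ·: bb|Bb|BB
B/II-1 ? I-1×I-2: bb|Bb
B/II-2 ? ·: bb|Bb
B/II-3 ? I-1×I-2: bb|Bb|BB
B/II-4 aff I-1×I-2: Bb|BB
B/III-1 un II-2×II-1: bb
⇒ B over [I-1,I-2,II-1,II-2,II-3,II-4,III-1]: 60 consistent
K/I-1 ? ·: kk|Kk|KK
K/I-2 aff ·: Kk|KK
K/II-1 aff I-1×I-2: Kk|KK
K/II-2 ? ·: kk|Kk|KK
K/II-3 aff I-1×I-2: Kk|KK
K/II-4 aff I-1×I-2: Kk|KK
K/III-1 ? II-2×II-1: kk|Kk|KK
⇒ K over [I-1,I-2,II-1,II-2,II-3,II-4,III-1]: 150 consistent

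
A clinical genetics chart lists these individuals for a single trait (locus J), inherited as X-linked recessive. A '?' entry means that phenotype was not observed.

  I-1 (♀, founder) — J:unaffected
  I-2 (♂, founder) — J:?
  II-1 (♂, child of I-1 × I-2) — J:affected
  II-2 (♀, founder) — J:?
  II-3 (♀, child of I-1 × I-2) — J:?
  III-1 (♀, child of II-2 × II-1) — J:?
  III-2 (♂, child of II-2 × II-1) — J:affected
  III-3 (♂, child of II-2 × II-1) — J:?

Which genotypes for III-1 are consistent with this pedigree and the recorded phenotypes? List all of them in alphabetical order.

J/I-1 un ·: X^JX^j
J/I-2 ? ·: X^JY|X^jY
J/II-1 aff I-1×I-2: X^jY
J/II-2 ? ·: X^JX^j|X^jX^j
J/II-3 ? I-1×I-2: X^JX^J|X^JX^j|X^jX^j
J/III-1 ? II-2×II-1: X^JX^j|X^jX^j
J/III-2 aff II-2×II-1: X^jY
J/III-3 ? II-2×II-1: X^JY|X^jY
⇒ J over [I-1,I-2,II-1,II-2,II-3,III-1,III-2,III-3]: 20 consistent

III-1 ∈ {X^JX^j, X^jX^j}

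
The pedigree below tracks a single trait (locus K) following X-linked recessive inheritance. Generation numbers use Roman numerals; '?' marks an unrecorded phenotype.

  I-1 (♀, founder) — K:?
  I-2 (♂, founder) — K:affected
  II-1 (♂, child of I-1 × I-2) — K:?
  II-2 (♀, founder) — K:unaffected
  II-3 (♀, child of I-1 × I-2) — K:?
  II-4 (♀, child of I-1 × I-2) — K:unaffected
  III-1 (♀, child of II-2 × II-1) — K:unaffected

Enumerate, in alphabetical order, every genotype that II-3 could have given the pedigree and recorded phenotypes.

K/I-1 ? ·: X^KX^K|X^KX^k
K/I-2 aff ·: X^kY
K/II-1 ? I-1×I-2: X^KY|X^kY
K/II-2 un ·: X^KX^K|X^KX^k
K/II-3 ? I-1×I-2: X^KX^k|X^kX^k
K/II-4 un I-1×I-2: X^KX^k
K/III-1 un II-2×II-1: X^KX^K|X^KX^k
⇒ K over [I-1,I-2,II-1,II-2,II-3,II-4,III-1]: 13 consistent

II-3 ∈ {X^KX^k, X^kX^k}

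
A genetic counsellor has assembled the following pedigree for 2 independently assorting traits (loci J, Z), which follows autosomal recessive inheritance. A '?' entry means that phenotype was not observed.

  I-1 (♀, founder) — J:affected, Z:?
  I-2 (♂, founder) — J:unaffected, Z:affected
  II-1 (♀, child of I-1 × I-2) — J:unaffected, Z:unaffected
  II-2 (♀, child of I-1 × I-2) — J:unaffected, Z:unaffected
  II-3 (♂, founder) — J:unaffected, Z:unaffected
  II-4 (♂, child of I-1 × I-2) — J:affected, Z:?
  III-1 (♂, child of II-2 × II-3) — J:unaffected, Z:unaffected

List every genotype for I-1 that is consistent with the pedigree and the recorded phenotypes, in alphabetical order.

J/I-1 aff ·: jj
J/I-2 un ·: Jj
J/II-1 un I-1×I-2: Jj
J/II-2 un I-1×I-2: Jj
J/II-3 un ·: JJ|Jj
J/II-4 aff I-1×I-2: jj
J/III-1 un II-2×II-3: JJ|Jj
⇒ J over [I-1,I-2,II-1,II-2,II-3,II-4,III-1]: 4 consistent
Z/I-1 ? ·: ZZ|Zz
Z/I-2 aff ·: zz
Z/II-1 un I-1×I-2: Zz
Z/II-2 un I-1×I-2: Zz
Z/II-3 un ·: ZZ|Zz
Z/II-4 ? I-1×I-2: Zz|zz
Z/III-1 un II-2×II-3: ZZ|Zz
⇒ Z over [I-1,I-2,II-1,II-2,II-3,II-4,III-1]: 12 consistent

I-1 ∈ {jj ZZ, jj Zz}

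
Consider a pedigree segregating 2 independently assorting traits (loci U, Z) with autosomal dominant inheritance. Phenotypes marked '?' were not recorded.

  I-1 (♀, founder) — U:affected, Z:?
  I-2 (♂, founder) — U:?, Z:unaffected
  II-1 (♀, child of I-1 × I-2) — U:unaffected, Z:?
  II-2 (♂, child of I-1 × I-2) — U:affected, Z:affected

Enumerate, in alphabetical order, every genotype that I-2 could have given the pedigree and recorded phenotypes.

U/I-1 aff ·: Uu
U/I-2 ? ·: uu|Uu
U/II-1 un I-1×I-2: uu
U/II-2 aff I-1×I-2: Uu|UU
⇒ U over [I-1,I-2,II-1,II-2]: 3 consistent
Z/I-1 ? ·: Zz|ZZ
Z/I-2 un ·: zz
Z/II-1 ? I-1×I-2: zz|Zz
Z/II-2 aff I-1×I-2: Zz
⇒ Z over [I-1,I-2,II-1,II-2]: 3 consistent

I-2 ∈ {Uu zz, uu zz}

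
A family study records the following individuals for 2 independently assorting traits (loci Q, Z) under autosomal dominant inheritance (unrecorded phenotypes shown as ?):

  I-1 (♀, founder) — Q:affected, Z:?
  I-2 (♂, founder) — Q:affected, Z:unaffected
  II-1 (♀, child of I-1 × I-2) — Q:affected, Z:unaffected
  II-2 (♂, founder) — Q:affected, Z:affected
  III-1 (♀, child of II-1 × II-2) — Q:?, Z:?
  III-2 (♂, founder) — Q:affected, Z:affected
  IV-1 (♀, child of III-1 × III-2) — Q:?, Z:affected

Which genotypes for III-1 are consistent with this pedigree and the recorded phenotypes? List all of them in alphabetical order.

Q/I-1 aff ·: Qq|QQ
Q/I-2 aff ·: Qq|QQ
Q/II-1 aff I-1×I-2: Qq|QQ
Q/II-2 aff ·: Qq|QQ
Q/III-1 ? II-1×II-2: qq|Qq|QQ
Q/III-2 aff ·: Qq|QQ
Q/IV-1 ? III-1×III-2: qq|Qq|QQ
⇒ Q over [I-1,I-2,II-1,II-2,III-1,III-2,IV-1]: 101 consistent
Z/I-1 ? ·: zz|Zz
Z/I-2 un ·: zz
Z/II-1 un I-1×I-2: zz
Z/II-2 aff ·: Zz|ZZ
Z/III-1 ? II-1×II-2: zz|Zz
Z/III-2 aff ·: Zz|ZZ
Z/IV-1 aff III-1×III-2: Zz|ZZ
⇒ Z over [I-1,I-2,II-1,II-2,III-1,III-2,IV-1]: 20 consistent

III-1 ∈ {QQ Zz, QQ zz, Qq Zz, Qq zz, qq Zz, qq zz}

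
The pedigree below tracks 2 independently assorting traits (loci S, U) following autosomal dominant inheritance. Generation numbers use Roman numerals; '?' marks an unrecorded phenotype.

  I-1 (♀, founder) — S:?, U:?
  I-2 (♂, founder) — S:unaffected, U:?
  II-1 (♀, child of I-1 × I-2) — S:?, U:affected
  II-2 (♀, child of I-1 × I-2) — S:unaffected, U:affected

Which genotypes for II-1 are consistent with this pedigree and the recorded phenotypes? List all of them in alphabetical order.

II-1 ∈ {Ss UU, Ss Uu, ss UU, ss Uu}

S/I-1 ? ·: ss|Ss
S/I-2 un ·: ss
S/II-1 ? I-1×I-2: ss|Ss
S/II-2 un I-1×I-2: ss
⇒ S over [I-1,I-2,II-1,II-2]: 3 consistent
U/I-1 ? ·: uu|Uu|UU
U/I-2 ? ·: uu|Uu|UU
U/II-1 aff I-1×I-2: Uu|UU
U/II-2 aff I-1×I-2: Uu|UU
⇒ U over [I-1,I-2,II-1,II-2]: 17 consistent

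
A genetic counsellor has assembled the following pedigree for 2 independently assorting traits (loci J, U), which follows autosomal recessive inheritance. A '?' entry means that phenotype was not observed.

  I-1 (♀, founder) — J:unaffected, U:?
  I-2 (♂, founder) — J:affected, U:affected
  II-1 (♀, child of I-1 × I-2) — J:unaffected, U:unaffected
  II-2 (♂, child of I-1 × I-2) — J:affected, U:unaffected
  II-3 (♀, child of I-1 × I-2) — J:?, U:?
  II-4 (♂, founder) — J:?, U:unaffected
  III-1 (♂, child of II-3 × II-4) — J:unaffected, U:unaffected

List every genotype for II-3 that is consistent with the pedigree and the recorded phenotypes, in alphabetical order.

II-3 ∈ {Jj Uu, Jj uu, jj Uu, jj uu}

J/I-1 un ·: Jj
J/I-2 aff ·: jj
J/II-1 un I-1×I-2: Jj
J/II-2 aff I-1×I-2: jj
J/II-3 ? I-1×I-2: Jj|jj
J/II-4 ? ·: JJ|Jj|jj
J/III-1 un II-3×II-4: JJ|Jj
⇒ J over [I-1,I-2,II-1,II-2,II-3,II-4,III-1]: 7 consistent
U/I-1 ? ·: UU|Uu
U/I-2 aff ·: uu
U/II-1 un I-1×I-2: Uu
U/II-2 un I-1×I-2: Uu
U/II-3 ? I-1×I-2: Uu|uu
U/II-4 un ·: UU|Uu
U/III-1 un II-3×II-4: UU|Uu
⇒ U over [I-1,I-2,II-1,II-2,II-3,II-4,III-1]: 10 consistent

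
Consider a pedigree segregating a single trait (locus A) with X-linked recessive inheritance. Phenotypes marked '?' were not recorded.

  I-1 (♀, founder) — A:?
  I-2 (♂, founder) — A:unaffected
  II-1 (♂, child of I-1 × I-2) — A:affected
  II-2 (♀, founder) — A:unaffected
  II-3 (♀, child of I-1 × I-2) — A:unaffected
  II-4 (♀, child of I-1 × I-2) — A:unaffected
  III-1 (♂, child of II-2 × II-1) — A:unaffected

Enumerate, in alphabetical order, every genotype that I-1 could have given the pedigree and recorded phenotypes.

A/I-1 ? ·: X^AX^a|X^aX^a
A/I-2 un ·: X^AY
A/II-1 aff I-1×I-2: X^aY
A/II-2 un ·: X^AX^A|X^AX^a
A/II-3 un I-1×I-2: X^AX^A|X^AX^a
A/II-4 un I-1×I-2: X^AX^A|X^AX^a
A/III-1 un II-2×II-1: X^AY
⇒ A over [I-1,I-2,II-1,II-2,II-3,II-4,III-1]: 10 consistent

I-1 ∈ {X^AX^a, X^aX^a}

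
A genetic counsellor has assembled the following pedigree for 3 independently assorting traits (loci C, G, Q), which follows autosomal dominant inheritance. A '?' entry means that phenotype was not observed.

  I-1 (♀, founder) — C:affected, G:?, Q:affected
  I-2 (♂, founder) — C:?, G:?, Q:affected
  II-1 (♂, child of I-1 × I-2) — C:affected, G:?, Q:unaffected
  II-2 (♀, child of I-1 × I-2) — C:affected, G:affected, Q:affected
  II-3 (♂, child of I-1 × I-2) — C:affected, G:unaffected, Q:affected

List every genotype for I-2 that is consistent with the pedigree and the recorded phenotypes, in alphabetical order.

I-2 ∈ {CC Gg Qq, CC gg Qq, Cc Gg Qq, Cc gg Qq, cc Gg Qq, cc gg Qq}

C/I-1 aff ·: Cc|CC
C/I-2 ? ·: cc|Cc|CC
C/II-1 aff I-1×I-2: Cc|CC
C/II-2 aff I-1×I-2: Cc|CC
C/II-3 aff I-1×I-2: Cc|CC
⇒ C over [I-1,I-2,II-1,II-2,II-3]: 27 consistent
G/I-1 ? ·: gg|Gg
G/I-2 ? ·: gg|Gg
G/II-1 ? I-1×I-2: gg|Gg|GG
G/II-2 aff I-1×I-2: Gg|GG
G/II-3 un I-1×I-2: gg
⇒ G over [I-1,I-2,II-1,II-2,II-3]: 10 consistent
Q/I-1 aff ·: Qq
Q/I-2 aff ·: Qq
Q/II-1 un I-1×I-2: qq
Q/II-2 aff I-1×I-2: Qq|QQ
Q/II-3 aff I-1×I-2: Qq|QQ
⇒ Q over [I-1,I-2,II-1,II-2,II-3]: 4 consistent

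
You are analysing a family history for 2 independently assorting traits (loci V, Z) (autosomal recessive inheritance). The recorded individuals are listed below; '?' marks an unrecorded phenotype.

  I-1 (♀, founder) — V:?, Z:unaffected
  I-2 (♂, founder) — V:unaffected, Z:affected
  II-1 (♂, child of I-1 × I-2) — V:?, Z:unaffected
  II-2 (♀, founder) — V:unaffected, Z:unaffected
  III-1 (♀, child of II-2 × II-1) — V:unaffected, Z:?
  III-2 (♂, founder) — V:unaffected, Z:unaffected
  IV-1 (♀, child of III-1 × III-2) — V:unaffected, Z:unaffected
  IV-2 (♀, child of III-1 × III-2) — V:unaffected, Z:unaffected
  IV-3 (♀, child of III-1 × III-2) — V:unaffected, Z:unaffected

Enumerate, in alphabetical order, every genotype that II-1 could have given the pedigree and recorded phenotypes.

V/I-1 ? ·: VV|Vv|vv
V/I-2 un ·: VV|Vv
V/II-1 ? I-1×I-2: VV|Vv|vv
V/II-2 un ·: VV|Vv
V/III-1 un II-2×II-1: VV|Vv
V/III-2 un ·: VV|Vv
V/IV-1 un III-1×III-2: VV|Vv
V/IV-2 un III-1×III-2: VV|Vv
V/IV-3 un III-1×III-2: VV|Vv
⇒ V over [I-1,I-2,II-1,II-2,III-1,III-2,IV-1,IV-2,IV-3]: 450 consistent
Z/I-1 un ·: ZZ|Zz
Z/I-2 aff ·: zz
Z/II-1 un I-1×I-2: Zz
Z/II-2 un ·: ZZ|Zz
Z/III-1 ? II-2×II-1: ZZ|Zz|zz
Z/III-2 un ·: ZZ|Zz
Z/IV-1 un III-1×III-2: ZZ|Zz
Z/IV-2 un III-1×III-2: ZZ|Zz
Z/IV-3 un III-1×III-2: ZZ|Zz
⇒ Z over [I-1,I-2,II-1,II-2,III-1,III-2,IV-1,IV-2,IV-3]: 104 consistent

II-1 ∈ {VV Zz, Vv Zz, vv Zz}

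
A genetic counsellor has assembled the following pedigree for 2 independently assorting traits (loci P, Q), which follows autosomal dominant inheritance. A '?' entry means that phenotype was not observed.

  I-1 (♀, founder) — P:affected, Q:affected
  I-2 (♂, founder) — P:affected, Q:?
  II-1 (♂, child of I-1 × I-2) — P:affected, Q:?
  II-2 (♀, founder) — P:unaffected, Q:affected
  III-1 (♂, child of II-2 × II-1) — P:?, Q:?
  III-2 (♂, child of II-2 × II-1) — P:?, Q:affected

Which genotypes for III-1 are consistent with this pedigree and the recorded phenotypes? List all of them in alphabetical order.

III-1 ∈ {Pp QQ, Pp Qq, Pp qq, pp QQ, pp Qq, pp qq}

P/I-1 aff ·: Pp|PP
P/I-2 aff ·: Pp|PP
P/II-1 aff I-1×I-2: Pp|PP
P/II-2 un ·: pp
P/III-1 ? II-2×II-1: pp|Pp
P/III-2 ? II-2×II-1: pp|Pp
⇒ P over [I-1,I-2,II-1,II-2,III-1,III-2]: 16 consistent
Q/I-1 aff ·: Qq|QQ
Q/I-2 ? ·: qq|Qq|QQ
Q/II-1 ? I-1×I-2: qq|Qq|QQ
Q/II-2 aff ·: Qq|QQ
Q/III-1 ? II-2×II-1: qq|Qq|QQ
Q/III-2 aff II-2×II-1: Qq|QQ
⇒ Q over [I-1,I-2,II-1,II-2,III-1,III-2]: 76 consistent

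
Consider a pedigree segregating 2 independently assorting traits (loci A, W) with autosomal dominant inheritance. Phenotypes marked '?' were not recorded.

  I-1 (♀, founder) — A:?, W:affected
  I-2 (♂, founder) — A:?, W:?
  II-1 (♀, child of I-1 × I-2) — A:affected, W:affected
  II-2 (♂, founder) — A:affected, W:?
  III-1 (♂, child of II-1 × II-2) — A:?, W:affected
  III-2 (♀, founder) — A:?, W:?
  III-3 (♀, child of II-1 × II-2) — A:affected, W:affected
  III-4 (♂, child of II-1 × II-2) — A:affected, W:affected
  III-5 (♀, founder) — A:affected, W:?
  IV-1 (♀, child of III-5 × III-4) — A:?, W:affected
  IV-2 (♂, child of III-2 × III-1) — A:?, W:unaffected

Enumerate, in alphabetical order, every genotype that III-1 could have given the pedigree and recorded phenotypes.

A/I-1 ? ·: aa|Aa|AA
A/I-2 ? ·: aa|Aa|AA
A/II-1 aff I-1×I-2: Aa|AA
A/II-2 aff ·: Aa|AA
A/III-1 ? II-1×II-2: aa|Aa|AA
A/III-2 ? ·: aa|Aa|AA
A/III-3 aff II-1×II-2: Aa|AA
A/III-4 aff II-1×II-2: Aa|AA
A/III-5 aff ·: Aa|AA
A/IV-1 ? III-5×III-4: aa|Aa|AA
A/IV-2 ? III-2×III-1: aa|Aa|AA
⇒ A over [I-1,I-2,II-1,II-2,III-1,III-2,III-3,III-4,III-5,IV-1,IV-2]: 3664 consistent
W/I-1 aff ·: Ww|WW
W/I-2 ? ·: ww|Ww|WW
W/II-1 aff I-1×I-2: Ww|WW
W/II-2 ? ·: ww|Ww|WW
W/III-1 aff II-1×II-2: Ww
W/III-2 ? ·: ww|Ww
W/III-3 aff II-1×II-2: Ww|WW
W/III-4 aff II-1×II-2: Ww|WW
W/III-5 ? ·: ww|Ww|WW
W/IV-1 aff III-5×III-4: Ww|WW
W/IV-2 un III-2×III-1: ww
⇒ W over [I-1,I-2,II-1,II-2,III-1,III-2,III-3,III-4,III-5,IV-1,IV-2]: 594 consistent

III-1 ∈ {AA Ww, Aa Ww, aa Ww}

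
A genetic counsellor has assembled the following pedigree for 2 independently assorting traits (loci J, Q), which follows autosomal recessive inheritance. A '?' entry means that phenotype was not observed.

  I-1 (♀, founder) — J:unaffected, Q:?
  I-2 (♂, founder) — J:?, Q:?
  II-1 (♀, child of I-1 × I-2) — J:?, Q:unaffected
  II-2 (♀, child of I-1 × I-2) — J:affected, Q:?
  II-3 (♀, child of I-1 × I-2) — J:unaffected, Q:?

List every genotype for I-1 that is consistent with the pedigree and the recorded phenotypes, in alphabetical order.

I-1 ∈ {Jj QQ, Jj Qq, Jj qq}

J/I-1 un ·: Jj
J/I-2 ? ·: Jj|jj
J/II-1 ? I-1×I-2: JJ|Jj|jj
J/II-2 aff I-1×I-2: jj
J/II-3 un I-1×I-2: JJ|Jj
⇒ J over [I-1,I-2,II-1,II-2,II-3]: 8 consistent
Q/I-1 ? ·: QQ|Qq|qq
Q/I-2 ? ·: QQ|Qq|qq
Q/II-1 un I-1×I-2: QQ|Qq
Q/II-2 ? I-1×I-2: QQ|Qq|qq
Q/II-3 ? I-1×I-2: QQ|Qq|qq
⇒ Q over [I-1,I-2,II-1,II-2,II-3]: 45 consistent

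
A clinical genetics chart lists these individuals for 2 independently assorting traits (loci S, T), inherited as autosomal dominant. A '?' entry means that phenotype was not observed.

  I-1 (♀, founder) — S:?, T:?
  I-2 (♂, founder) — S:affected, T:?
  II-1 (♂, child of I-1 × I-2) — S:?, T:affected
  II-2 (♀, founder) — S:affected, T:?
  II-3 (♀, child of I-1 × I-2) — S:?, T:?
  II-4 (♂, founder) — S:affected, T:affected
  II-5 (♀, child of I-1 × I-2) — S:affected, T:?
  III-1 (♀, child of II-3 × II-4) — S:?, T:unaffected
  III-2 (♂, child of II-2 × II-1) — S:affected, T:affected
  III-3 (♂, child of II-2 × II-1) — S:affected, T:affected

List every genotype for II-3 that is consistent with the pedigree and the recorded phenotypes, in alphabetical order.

S/I-1 ? ·: ss|Ss|SS
S/I-2 aff ·: Ss|SS
S/II-1 ? I-1×I-2: ss|Ss|SS
S/II-2 aff ·: Ss|SS
S/II-3 ? I-1×I-2: ss|Ss|SS
S/II-4 aff ·: Ss|SS
S/II-5 aff I-1×I-2: Ss|SS
S/III-1 ? II-3×II-4: ss|Ss|SS
S/III-2 aff II-2×II-1: Ss|SS
S/III-3 aff II-2×II-1: Ss|SS
⇒ S over [I-1,I-2,II-1,II-2,II-3,II-4,II-5,III-1,III-2,III-3]: 881 consistent
T/I-1 ? ·: tt|Tt|TT
T/I-2 ? ·: tt|Tt|TT
T/II-1 aff I-1×I-2: Tt|TT
T/II-2 ? ·: tt|Tt|TT
T/II-3 ? I-1×I-2: tt|Tt
T/II-4 aff ·: Tt
T/II-5 ? I-1×I-2: tt|Tt|TT
T/III-1 un II-3×II-4: tt
T/III-2 aff II-2×II-1: Tt|TT
T/III-3 aff II-2×II-1: Tt|TT
⇒ T over [I-1,I-2,II-1,II-2,II-3,II-4,II-5,III-1,III-2,III-3]: 240 consistent

II-3 ∈ {SS Tt, SS tt, Ss Tt, Ss tt, ss Tt, ss tt}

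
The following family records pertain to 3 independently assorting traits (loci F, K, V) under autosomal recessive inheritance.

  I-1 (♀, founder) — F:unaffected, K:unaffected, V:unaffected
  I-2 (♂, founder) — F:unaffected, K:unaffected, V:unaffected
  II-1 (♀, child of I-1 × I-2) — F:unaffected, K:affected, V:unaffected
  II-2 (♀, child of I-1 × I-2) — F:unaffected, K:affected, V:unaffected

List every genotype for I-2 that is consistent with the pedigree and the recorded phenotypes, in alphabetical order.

I-2 ∈ {FF Kk VV, FF Kk Vv, Ff Kk VV, Ff Kk Vv}

F/I-1 un ·: FF|Ff
F/I-2 un ·: FF|Ff
F/II-1 un I-1×I-2: FF|Ff
F/II-2 un I-1×I-2: FF|Ff
⇒ F over [I-1,I-2,II-1,II-2]: 13 consistent
K/I-1 un ·: Kk
K/I-2 un ·: Kk
K/II-1 aff I-1×I-2: kk
K/II-2 aff I-1×I-2: kk
⇒ K over [I-1,I-2,II-1,II-2]: 1 consistent
V/I-1 un ·: VV|Vv
V/I-2 un ·: VV|Vv
V/II-1 un I-1×I-2: VV|Vv
V/II-2 un I-1×I-2: VV|Vv
⇒ V over [I-1,I-2,II-1,II-2]: 13 consistent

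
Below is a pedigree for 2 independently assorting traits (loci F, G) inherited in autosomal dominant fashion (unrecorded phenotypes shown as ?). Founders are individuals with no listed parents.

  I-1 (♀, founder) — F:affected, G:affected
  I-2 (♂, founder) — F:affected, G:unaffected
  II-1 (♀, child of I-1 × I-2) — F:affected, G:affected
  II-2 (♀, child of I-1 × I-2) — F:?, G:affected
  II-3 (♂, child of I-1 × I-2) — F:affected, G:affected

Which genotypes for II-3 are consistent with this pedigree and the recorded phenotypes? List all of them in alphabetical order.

II-3 ∈ {FF Gg, Ff Gg}

F/I-1 aff ·: Ff|FF
F/I-2 aff ·: Ff|FF
F/II-1 aff I-1×I-2: Ff|FF
F/II-2 ? I-1×I-2: ff|Ff|FF
F/II-3 aff I-1×I-2: Ff|FF
⇒ F over [I-1,I-2,II-1,II-2,II-3]: 29 consistent
G/I-1 aff ·: Gg|GG
G/I-2 un ·: gg
G/II-1 aff I-1×I-2: Gg
G/II-2 aff I-1×I-2: Gg
G/II-3 aff I-1×I-2: Gg
⇒ G over [I-1,I-2,II-1,II-2,II-3]: 2 consistent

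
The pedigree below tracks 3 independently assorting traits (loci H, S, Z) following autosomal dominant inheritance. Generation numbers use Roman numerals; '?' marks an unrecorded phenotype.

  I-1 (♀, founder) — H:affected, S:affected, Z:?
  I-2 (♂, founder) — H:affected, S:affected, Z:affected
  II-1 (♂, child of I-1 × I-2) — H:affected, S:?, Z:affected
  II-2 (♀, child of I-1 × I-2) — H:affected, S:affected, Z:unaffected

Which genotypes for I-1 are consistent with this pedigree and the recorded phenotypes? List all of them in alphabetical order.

I-1 ∈ {HH SS Zz, HH SS zz, HH Ss Zz, HH Ss zz, Hh SS Zz, Hh SS zz, Hh Ss Zz, Hh Ss zz}

H/I-1 aff ·: Hh|HH
H/I-2 aff ·: Hh|HH
H/II-1 aff I-1×I-2: Hh|HH
H/II-2 aff I-1×I-2: Hh|HH
⇒ H over [I-1,I-2,II-1,II-2]: 13 consistent
S/I-1 aff ·: Ss|SS
S/I-2 aff ·: Ss|SS
S/II-1 ? I-1×I-2: ss|Ss|SS
S/II-2 aff I-1×I-2: Ss|SS
⇒ S over [I-1,I-2,II-1,II-2]: 15 consistent
Z/I-1 ? ·: zz|Zz
Z/I-2 aff ·: Zz
Z/II-1 aff I-1×I-2: Zz|ZZ
Z/II-2 un I-1×I-2: zz
⇒ Z over [I-1,I-2,II-1,II-2]: 3 consistent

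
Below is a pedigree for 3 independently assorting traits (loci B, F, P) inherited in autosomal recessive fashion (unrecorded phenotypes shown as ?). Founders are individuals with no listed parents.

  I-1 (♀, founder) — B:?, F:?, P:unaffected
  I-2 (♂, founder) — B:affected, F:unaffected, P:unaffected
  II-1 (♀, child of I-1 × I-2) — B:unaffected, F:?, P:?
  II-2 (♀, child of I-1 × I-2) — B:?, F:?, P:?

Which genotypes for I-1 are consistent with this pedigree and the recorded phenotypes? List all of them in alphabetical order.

B/I-1 ? ·: BB|Bb
B/I-2 aff ·: bb
B/II-1 un I-1×I-2: Bb
B/II-2 ? I-1×I-2: Bb|bb
⇒ B over [I-1,I-2,II-1,II-2]: 3 consistent
F/I-1 ? ·: FF|Ff|ff
F/I-2 un ·: FF|Ff
F/II-1 ? I-1×I-2: FF|Ff|ff
F/II-2 ? I-1×I-2: FF|Ff|ff
⇒ F over [I-1,I-2,II-1,II-2]: 23 consistent
P/I-1 un ·: PP|Pp
P/I-2 un ·: PP|Pp
P/II-1 ? I-1×I-2: PP|Pp|pp
P/II-2 ? I-1×I-2: PP|Pp|pp
⇒ P over [I-1,I-2,II-1,II-2]: 18 consistent

I-1 ∈ {BB FF PP, BB FF Pp, BB Ff PP, BB Ff Pp, BB ff PP, BB ff Pp, Bb FF PP, Bb FF Pp, Bb Ff PP, Bb Ff Pp, Bb ff PP, Bb ff Pp}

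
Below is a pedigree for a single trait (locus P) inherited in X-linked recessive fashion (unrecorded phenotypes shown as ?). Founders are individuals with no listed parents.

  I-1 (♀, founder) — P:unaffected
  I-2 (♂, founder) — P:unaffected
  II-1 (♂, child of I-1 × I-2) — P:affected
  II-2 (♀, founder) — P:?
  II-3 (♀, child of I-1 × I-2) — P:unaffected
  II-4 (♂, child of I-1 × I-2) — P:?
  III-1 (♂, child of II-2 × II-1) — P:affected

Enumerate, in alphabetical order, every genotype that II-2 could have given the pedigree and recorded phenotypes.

II-2 ∈ {X^PX^p, X^pX^p}

P/I-1 un ·: X^PX^p
P/I-2 un ·: X^PY
P/II-1 aff I-1×I-2: X^pY
P/II-2 ? ·: X^PX^p|X^pX^p
P/II-3 un I-1×I-2: X^PX^P|X^PX^p
P/II-4 ? I-1×I-2: X^PY|X^pY
P/III-1 aff II-2×II-1: X^pY
⇒ P over [I-1,I-2,II-1,II-2,II-3,II-4,III-1]: 8 consistent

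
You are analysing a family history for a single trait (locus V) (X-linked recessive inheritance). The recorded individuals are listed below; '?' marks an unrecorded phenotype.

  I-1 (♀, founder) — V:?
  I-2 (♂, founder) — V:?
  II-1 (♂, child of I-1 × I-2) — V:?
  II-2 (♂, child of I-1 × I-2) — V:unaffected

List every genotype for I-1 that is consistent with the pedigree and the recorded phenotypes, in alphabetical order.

I-1 ∈ {X^VX^V, X^VX^v}

V/I-1 ? ·: X^VX^V|X^VX^v
V/I-2 ? ·: X^VY|X^vY
V/II-1 ? I-1×I-2: X^VY|X^vY
V/II-2 un I-1×I-2: X^VY
⇒ V over [I-1,I-2,II-1,II-2]: 6 consistent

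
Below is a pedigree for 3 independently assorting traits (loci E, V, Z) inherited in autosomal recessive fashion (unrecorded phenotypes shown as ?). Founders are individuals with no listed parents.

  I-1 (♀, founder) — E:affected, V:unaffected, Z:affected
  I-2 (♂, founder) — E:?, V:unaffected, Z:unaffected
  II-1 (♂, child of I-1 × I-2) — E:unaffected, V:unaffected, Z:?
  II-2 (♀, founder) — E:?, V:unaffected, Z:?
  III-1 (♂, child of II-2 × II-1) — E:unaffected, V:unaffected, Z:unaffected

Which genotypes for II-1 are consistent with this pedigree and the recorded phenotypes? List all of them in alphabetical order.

II-1 ∈ {Ee VV Zz, Ee VV zz, Ee Vv Zz, Ee Vv zz}

E/I-1 aff ·: ee
E/I-2 ? ·: EE|Ee
E/II-1 un I-1×I-2: Ee
E/II-2 ? ·: EE|Ee|ee
E/III-1 un II-2×II-1: EE|Ee
⇒ E over [I-1,I-2,II-1,II-2,III-1]: 10 consistent
V/I-1 un ·: VV|Vv
V/I-2 un ·: VV|Vv
V/II-1 un I-1×I-2: VV|Vv
V/II-2 un ·: VV|Vv
V/III-1 un II-2×II-1: VV|Vv
⇒ V over [I-1,I-2,II-1,II-2,III-1]: 24 consistent
Z/I-1 aff ·: zz
Z/I-2 un ·: ZZ|Zz
Z/II-1 ? I-1×I-2: Zz|zz
Z/II-2 ? ·: ZZ|Zz|zz
Z/III-1 un II-2×II-1: ZZ|Zz
⇒ Z over [I-1,I-2,II-1,II-2,III-1]: 12 consistent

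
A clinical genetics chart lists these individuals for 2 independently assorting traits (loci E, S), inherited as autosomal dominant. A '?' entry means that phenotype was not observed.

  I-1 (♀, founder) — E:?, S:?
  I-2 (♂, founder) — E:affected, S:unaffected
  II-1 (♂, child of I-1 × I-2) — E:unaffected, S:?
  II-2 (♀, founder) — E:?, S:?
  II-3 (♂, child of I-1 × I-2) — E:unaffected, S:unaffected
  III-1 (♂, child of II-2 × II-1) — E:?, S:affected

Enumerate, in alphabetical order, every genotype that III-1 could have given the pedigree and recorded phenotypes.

E/I-1 ? ·: ee|Ee
E/I-2 aff ·: Ee
E/II-1 un I-1×I-2: ee
E/II-2 ? ·: ee|Ee|EE
E/II-3 un I-1×I-2: ee
E/III-1 ? II-2×II-1: ee|Ee
⇒ E over [I-1,I-2,II-1,II-2,II-3,III-1]: 8 consistent
S/I-1 ? ·: ss|Ss
S/I-2 un ·: ss
S/II-1 ? I-1×I-2: ss|Ss
S/II-2 ? ·: ss|Ss|SS
S/II-3 un I-1×I-2: ss
S/III-1 aff II-2×II-1: Ss|SS
⇒ S over [I-1,I-2,II-1,II-2,II-3,III-1]: 9 consistent

III-1 ∈ {Ee SS, Ee Ss, ee SS, ee Ss}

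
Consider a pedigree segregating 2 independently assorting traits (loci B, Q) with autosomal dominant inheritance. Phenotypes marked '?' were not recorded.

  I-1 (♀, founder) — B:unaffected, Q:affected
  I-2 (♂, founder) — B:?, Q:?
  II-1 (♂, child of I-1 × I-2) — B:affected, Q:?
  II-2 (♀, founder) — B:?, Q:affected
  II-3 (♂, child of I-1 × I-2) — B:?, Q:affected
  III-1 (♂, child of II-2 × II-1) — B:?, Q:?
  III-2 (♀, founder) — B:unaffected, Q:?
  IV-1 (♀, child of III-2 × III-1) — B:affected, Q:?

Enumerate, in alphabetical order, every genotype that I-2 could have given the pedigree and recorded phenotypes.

B/I-1 un ·: bb
B/I-2 ? ·: Bb|BB
B/II-1 aff I-1×I-2: Bb
B/II-2 ? ·: bb|Bb|BB
B/II-3 ? I-1×I-2: bb|Bb
B/III-1 ? II-2×II-1: Bb|BB
B/III-2 un ·: bb
B/IV-1 aff III-2×III-1: Bb
⇒ B over [I-1,I-2,II-1,II-2,II-3,III-1,III-2,IV-1]: 15 consistent
Q/I-1 aff ·: Qq|QQ
Q/I-2 ? ·: qq|Qq|QQ
Q/II-1 ? I-1×I-2: qq|Qq|QQ
Q/II-2 aff ·: Qq|QQ
Q/II-3 aff I-1×I-2: Qq|QQ
Q/III-1 ? II-2×II-1: qq|Qq|QQ
Q/III-2 ? ·: qq|Qq|QQ
Q/IV-1 ? III-2×III-1: qq|Qq|QQ
⇒ Q over [I-1,I-2,II-1,II-2,II-3,III-1,III-2,IV-1]: 367 consistent

I-2 ∈ {BB QQ, BB Qq, BB qq, Bb QQ, Bb Qq, Bb qq}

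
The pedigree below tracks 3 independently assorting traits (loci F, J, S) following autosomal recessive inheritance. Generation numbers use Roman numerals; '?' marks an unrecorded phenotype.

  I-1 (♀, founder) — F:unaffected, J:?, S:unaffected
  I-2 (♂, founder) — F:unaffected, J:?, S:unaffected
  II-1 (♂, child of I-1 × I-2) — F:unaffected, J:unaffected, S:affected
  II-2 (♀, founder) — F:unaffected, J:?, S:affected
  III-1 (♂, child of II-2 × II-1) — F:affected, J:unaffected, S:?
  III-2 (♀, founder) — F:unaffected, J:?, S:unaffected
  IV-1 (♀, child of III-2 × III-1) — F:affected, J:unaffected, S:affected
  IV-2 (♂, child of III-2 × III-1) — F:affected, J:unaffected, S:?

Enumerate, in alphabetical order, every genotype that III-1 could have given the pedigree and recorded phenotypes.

F/I-1 un ·: FF|Ff
F/I-2 un ·: FF|Ff
F/II-1 un I-1×I-2: Ff
F/II-2 un ·: Ff
F/III-1 aff II-2×II-1: ff
F/III-2 un ·: Ff
F/IV-1 aff III-2×III-1: ff
F/IV-2 aff III-2×III-1: ff
⇒ F over [I-1,I-2,II-1,II-2,III-1,III-2,IV-1,IV-2]: 3 consistent
J/I-1 ? ·: JJ|Jj|jj
J/I-2 ? ·: JJ|Jj|jj
J/II-1 un I-1×I-2: JJ|Jj
J/II-2 ? ·: JJ|Jj|jj
J/III-1 un II-2×II-1: JJ|Jj
J/III-2 ? ·: JJ|Jj|jj
J/IV-1 un III-2×III-1: JJ|Jj
J/IV-2 un III-2×III-1: JJ|Jj
⇒ J over [I-1,I-2,II-1,II-2,III-1,III-2,IV-1,IV-2]: 393 consistent
S/I-1 un ·: Ss
S/I-2 un ·: Ss
S/II-1 aff I-1×I-2: ss
S/II-2 aff ·: ss
S/III-1 ? II-2×II-1: ss
S/III-2 un ·: Ss
S/IV-1 aff III-2×III-1: ss
S/IV-2 ? III-2×III-1: Ss|ss
⇒ S over [I-1,I-2,II-1,II-2,III-1,III-2,IV-1,IV-2]: 2 consistent

III-1 ∈ {ff JJ ss, ff Jj ss}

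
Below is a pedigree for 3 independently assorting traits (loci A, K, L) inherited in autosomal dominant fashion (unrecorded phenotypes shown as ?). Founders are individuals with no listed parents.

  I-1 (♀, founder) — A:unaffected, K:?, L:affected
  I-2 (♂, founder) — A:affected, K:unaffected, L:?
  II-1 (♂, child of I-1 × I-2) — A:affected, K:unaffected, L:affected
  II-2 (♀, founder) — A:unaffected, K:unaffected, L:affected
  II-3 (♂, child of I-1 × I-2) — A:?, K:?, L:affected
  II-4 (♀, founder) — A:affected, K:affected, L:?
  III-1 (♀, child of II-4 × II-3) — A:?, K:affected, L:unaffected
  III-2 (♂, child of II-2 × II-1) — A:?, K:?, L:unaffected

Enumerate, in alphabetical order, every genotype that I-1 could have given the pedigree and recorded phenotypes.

I-1 ∈ {aa Kk LL, aa Kk Ll, aa kk LL, aa kk Ll}

A/I-1 un ·: aa
A/I-2 aff ·: Aa|AA
A/II-1 aff I-1×I-2: Aa
A/II-2 un ·: aa
A/II-3 ? I-1×I-2: aa|Aa
A/II-4 aff ·: Aa|AA
A/III-1 ? II-4×II-3: aa|Aa|AA
A/III-2 ? II-2×II-1: aa|Aa
⇒ A over [I-1,I-2,II-1,II-2,II-3,II-4,III-1,III-2]: 26 consistent
K/I-1 ? ·: kk|Kk
K/I-2 un ·: kk
K/II-1 un I-1×I-2: kk
K/II-2 un ·: kk
K/II-3 ? I-1×I-2: kk|Kk
K/II-4 aff ·: Kk|KK
K/III-1 aff II-4×II-3: Kk|KK
K/III-2 ? II-2×II-1: kk
⇒ K over [I-1,I-2,II-1,II-2,II-3,II-4,III-1,III-2]: 8 consistent
L/I-1 aff ·: Ll|LL
L/I-2 ? ·: ll|Ll|LL
L/II-1 aff I-1×I-2: Ll
L/II-2 aff ·: Ll
L/II-3 aff I-1×I-2: Ll
L/II-4 ? ·: ll|Ll
L/III-1 un II-4×II-3: ll
L/III-2 un II-2×II-1: ll
⇒ L over [I-1,I-2,II-1,II-2,II-3,II-4,III-1,III-2]: 10 consistent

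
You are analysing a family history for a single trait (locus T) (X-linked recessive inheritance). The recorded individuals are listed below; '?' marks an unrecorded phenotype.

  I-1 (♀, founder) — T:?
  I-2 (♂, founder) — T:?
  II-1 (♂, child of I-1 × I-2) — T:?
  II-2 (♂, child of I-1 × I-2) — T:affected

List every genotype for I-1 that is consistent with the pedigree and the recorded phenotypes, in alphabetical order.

T/I-1 ? ·: X^TX^t|X^tX^t
T/I-2 ? ·: X^TY|X^tY
T/II-1 ? I-1×I-2: X^TY|X^tY
T/II-2 aff I-1×I-2: X^tY
⇒ T over [I-1,I-2,II-1,II-2]: 6 consistent

I-1 ∈ {X^TX^t, X^tX^t}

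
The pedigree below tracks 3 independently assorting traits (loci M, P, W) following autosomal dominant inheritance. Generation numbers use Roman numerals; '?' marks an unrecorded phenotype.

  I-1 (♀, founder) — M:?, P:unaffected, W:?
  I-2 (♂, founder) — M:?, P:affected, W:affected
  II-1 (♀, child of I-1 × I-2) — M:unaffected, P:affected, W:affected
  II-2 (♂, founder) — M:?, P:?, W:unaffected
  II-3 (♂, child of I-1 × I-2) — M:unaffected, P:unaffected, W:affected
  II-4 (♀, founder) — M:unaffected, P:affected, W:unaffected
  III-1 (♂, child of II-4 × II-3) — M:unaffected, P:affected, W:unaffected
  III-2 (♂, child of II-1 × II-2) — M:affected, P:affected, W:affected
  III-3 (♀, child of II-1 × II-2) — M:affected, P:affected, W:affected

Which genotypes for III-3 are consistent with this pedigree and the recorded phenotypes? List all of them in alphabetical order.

III-3 ∈ {Mm PP Ww, Mm Pp Ww}

M/I-1 ? ·: mm|Mm
M/I-2 ? ·: mm|Mm
M/II-1 un I-1×I-2: mm
M/II-2 ? ·: Mm|MM
M/II-3 un I-1×I-2: mm
M/II-4 un ·: mm
M/III-1 un II-4×II-3: mm
M/III-2 aff II-1×II-2: Mm
M/III-3 aff II-1×II-2: Mm
⇒ M over [I-1,I-2,II-1,II-2,II-3,II-4,III-1,III-2,III-3]: 8 consistent
P/I-1 un ·: pp
P/I-2 aff ·: Pp
P/II-1 aff I-1×I-2: Pp
P/II-2 ? ·: pp|Pp|PP
P/II-3 un I-1×I-2: pp
P/II-4 aff ·: Pp|PP
P/III-1 aff II-4×II-3: Pp
P/III-2 aff II-1×II-2: Pp|PP
P/III-3 aff II-1×II-2: Pp|PP
⇒ P over [I-1,I-2,II-1,II-2,II-3,II-4,III-1,III-2,III-3]: 18 consistent
W/I-1 ? ·: ww|Ww|WW
W/I-2 aff ·: Ww|WW
W/II-1 aff I-1×I-2: Ww|WW
W/II-2 un ·: ww
W/II-3 aff I-1×I-2: Ww
W/II-4 un ·: ww
W/III-1 un II-4×II-3: ww
W/III-2 aff II-1×II-2: Ww
W/III-3 aff II-1×II-2: Ww
⇒ W over [I-1,I-2,II-1,II-2,II-3,II-4,III-1,III-2,III-3]: 8 consistent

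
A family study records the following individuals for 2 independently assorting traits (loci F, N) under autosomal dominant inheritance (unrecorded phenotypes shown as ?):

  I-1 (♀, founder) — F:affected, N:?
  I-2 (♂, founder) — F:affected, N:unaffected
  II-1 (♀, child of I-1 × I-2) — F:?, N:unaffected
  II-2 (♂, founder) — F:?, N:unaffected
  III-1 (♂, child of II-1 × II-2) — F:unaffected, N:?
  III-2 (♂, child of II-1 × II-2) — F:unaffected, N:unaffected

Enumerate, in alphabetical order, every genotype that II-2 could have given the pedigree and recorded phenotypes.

II-2 ∈ {Ff nn, ff nn}

F/I-1 aff ·: Ff|FF
F/I-2 aff ·: Ff|FF
F/II-1 ? I-1×I-2: ff|Ff
F/II-2 ? ·: ff|Ff
F/III-1 un II-1×II-2: ff
F/III-2 un II-1×II-2: ff
⇒ F over [I-1,I-2,II-1,II-2,III-1,III-2]: 8 consistent
N/I-1 ? ·: nn|Nn
N/I-2 un ·: nn
N/II-1 un I-1×I-2: nn
N/II-2 un ·: nn
N/III-1 ? II-1×II-2: nn
N/III-2 un II-1×II-2: nn
⇒ N over [I-1,I-2,II-1,II-2,III-1,III-2]: 2 consistent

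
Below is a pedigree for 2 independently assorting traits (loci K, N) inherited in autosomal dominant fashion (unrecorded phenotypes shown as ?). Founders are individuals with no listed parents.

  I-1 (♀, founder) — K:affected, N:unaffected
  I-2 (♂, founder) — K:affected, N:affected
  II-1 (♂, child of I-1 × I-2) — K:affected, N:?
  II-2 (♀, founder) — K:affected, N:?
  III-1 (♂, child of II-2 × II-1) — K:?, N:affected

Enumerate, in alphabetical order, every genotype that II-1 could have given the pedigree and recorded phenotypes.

II-1 ∈ {KK Nn, KK nn, Kk Nn, Kk nn}

K/I-1 aff ·: Kk|KK
K/I-2 aff ·: Kk|KK
K/II-1 aff I-1×I-2: Kk|KK
K/II-2 aff ·: Kk|KK
K/III-1 ? II-2×II-1: kk|Kk|KK
⇒ K over [I-1,I-2,II-1,II-2,III-1]: 27 consistent
N/I-1 un ·: nn
N/I-2 aff ·: Nn|NN
N/II-1 ? I-1×I-2: nn|Nn
N/II-2 ? ·: nn|Nn|NN
N/III-1 aff II-2×II-1: Nn|NN
⇒ N over [I-1,I-2,II-1,II-2,III-1]: 12 consistent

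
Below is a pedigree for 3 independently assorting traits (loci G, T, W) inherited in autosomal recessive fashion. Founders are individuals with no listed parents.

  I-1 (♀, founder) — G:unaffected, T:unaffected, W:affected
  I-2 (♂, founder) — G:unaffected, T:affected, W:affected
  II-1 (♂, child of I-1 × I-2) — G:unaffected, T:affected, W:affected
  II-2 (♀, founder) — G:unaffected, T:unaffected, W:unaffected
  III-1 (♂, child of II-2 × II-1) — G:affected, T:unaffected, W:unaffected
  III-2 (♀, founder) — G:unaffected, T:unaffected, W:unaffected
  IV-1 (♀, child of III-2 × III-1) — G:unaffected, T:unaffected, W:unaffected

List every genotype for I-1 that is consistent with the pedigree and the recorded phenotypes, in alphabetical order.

I-1 ∈ {GG Tt ww, Gg Tt ww}

G/I-1 un ·: GG|Gg
G/I-2 un ·: GG|Gg
G/II-1 un I-1×I-2: Gg
G/II-2 un ·: Gg
G/III-1 aff II-2×II-1: gg
G/III-2 un ·: GG|Gg
G/IV-1 un III-2×III-1: Gg
⇒ G over [I-1,I-2,II-1,II-2,III-1,III-2,IV-1]: 6 consistent
T/I-1 un ·: Tt
T/I-2 aff ·: tt
T/II-1 aff I-1×I-2: tt
T/II-2 un ·: TT|Tt
T/III-1 un II-2×II-1: Tt
T/III-2 un ·: TT|Tt
T/IV-1 un III-2×III-1: TT|Tt
⇒ T over [I-1,I-2,II-1,II-2,III-1,III-2,IV-1]: 8 consistent
W/I-1 aff ·: ww
W/I-2 aff ·: ww
W/II-1 aff I-1×I-2: ww
W/II-2 un ·: WW|Ww
W/III-1 un II-2×II-1: Ww
W/III-2 un ·: WW|Ww
W/IV-1 un III-2×III-1: WW|Ww
⇒ W over [I-1,I-2,II-1,II-2,III-1,III-2,IV-1]: 8 consistent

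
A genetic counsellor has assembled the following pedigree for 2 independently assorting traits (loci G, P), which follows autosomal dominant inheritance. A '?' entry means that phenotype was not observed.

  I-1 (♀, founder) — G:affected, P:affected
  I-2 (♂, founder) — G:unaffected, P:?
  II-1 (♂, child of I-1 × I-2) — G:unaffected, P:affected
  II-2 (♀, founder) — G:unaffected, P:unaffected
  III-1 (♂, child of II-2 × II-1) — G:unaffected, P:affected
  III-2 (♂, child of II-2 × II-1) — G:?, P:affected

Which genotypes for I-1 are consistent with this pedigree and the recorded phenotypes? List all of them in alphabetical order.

G/I-1 aff ·: Gg
G/I-2 un ·: gg
G/II-1 un I-1×I-2: gg
G/II-2 un ·: gg
G/III-1 un II-2×II-1: gg
G/III-2 ? II-2×II-1: gg
⇒ G over [I-1,I-2,II-1,II-2,III-1,III-2]: 1 consistent
P/I-1 aff ·: Pp|PP
P/I-2 ? ·: pp|Pp|PP
P/II-1 aff I-1×I-2: Pp|PP
P/II-2 un ·: pp
P/III-1 aff II-2×II-1: Pp
P/III-2 aff II-2×II-1: Pp
⇒ P over [I-1,I-2,II-1,II-2,III-1,III-2]: 9 consistent

I-1 ∈ {Gg PP, Gg Pp}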